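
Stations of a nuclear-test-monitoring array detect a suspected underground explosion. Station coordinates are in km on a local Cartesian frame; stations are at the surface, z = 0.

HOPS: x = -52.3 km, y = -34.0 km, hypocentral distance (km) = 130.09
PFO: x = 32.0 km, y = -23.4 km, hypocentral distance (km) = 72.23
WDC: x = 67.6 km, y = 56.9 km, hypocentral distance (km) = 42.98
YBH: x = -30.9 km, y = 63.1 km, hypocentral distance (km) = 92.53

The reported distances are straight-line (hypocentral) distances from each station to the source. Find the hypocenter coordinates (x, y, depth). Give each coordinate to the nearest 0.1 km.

Each station gives a sphere (x−x_i)² + (y−y_i)² + z² = d_i² (stations at z=0).
Subtracting the HOPS sphere from PFO and WDC: z² cancels, leaving linear equations in x and y:
168.6 x + 21.2 y = 9386.51
239.8 x + 181.8 y = 18992.21
Solving: x ≈ 50.995, y ≈ 37.203 km (keep extra digits for the depth step; rounded: 51.0, 37.2).
Then from the HOPS sphere: z² = 130.09² − (x + 52.3)² − (y + 34.0)² with x = 50.995, y = 37.203, so z ≈ 34.405 ≈ 34.4 km.

(51.0, 37.2, 34.4)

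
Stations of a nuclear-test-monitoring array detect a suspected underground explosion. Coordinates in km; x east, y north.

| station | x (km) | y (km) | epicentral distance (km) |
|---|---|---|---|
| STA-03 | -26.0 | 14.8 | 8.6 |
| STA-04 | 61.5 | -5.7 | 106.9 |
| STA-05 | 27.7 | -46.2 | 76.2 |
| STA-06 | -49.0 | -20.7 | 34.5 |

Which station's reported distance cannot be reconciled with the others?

Solve using three stations at a time. Using STA-03, STA-05, STA-06 (subtract circle equations pairwise → linear system) gives (x, y) ≈ (-27.5, 6.3).
Distances from that point to each station vs reported:
  STA-03: calculated 8.6 vs reported 8.6 → residual 0.0 km
  STA-04: calculated 89.8 vs reported 106.9 → residual 17.1 km
  STA-05: calculated 76.2 vs reported 76.2 → residual 0.0 km
  STA-06: calculated 34.5 vs reported 34.5 → residual 0.0 km
STA-03, STA-05, STA-06 are mutually consistent (residuals ≈ 0); STA-04 is off by 17.1 km.

STA-04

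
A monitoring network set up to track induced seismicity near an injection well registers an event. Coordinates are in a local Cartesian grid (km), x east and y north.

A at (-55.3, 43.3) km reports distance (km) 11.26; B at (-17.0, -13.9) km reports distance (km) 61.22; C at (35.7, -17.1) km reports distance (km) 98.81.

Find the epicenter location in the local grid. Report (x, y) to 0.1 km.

-44.3 km east, 40.9 km north

Circle about each station: (x + 55.3)² + (y − 43.3)² = 11.26²; (x + 17.0)² + (y + 13.9)² = 61.22²; (x − 35.7)² + (y + 17.1)² = 98.81².
Subtracting the A equation from the B and C equations removes the quadratic terms:
76.6 x − 114.4 y = -8071.87
182.0 x − 120.8 y = -13002.71
Solving the 2×2 system: x ≈ -44.3, y ≈ 40.9 km.
Check against A (with the unrounded x, y): √((x + 55.3)²+(y − 43.3)²) = 11.26 ≈ 11.26 km. ✓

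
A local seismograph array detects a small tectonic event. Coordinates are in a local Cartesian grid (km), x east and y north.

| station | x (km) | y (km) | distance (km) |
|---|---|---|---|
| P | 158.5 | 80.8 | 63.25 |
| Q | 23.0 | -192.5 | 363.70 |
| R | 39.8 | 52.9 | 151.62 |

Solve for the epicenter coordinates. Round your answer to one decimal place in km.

161.0 km east, 144.0 km north

Circle about each station: (x − 158.5)² + (y − 80.8)² = 63.25²; (x − 23.0)² + (y + 192.5)² = 363.70²; (x − 39.8)² + (y − 52.9)² = 151.62².
Subtracting pairs of circle equations eliminates x²+y² and gives linear equations (the radical axes):
-271.0 x − 546.6 y = -122342.77
-237.4 x − 55.8 y = -46256.50
Solving the 2×2 system: x ≈ 161.0, y ≈ 144.0 km.
Check against P (with the unrounded x, y): √((x − 158.5)²+(y − 80.8)²) = 63.25 ≈ 63.25 km. ✓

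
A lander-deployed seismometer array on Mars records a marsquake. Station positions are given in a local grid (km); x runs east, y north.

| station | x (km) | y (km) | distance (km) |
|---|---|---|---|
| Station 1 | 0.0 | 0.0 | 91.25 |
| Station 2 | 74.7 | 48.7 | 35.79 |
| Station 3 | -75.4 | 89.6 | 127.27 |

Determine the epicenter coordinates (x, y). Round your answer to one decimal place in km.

Circle about each station: x² + y² = 91.25²; (x − 74.7)² + (y − 48.7)² = 35.79²; (x + 75.4)² + (y − 89.6)² = 127.27².
Subtracting pairs of circle equations eliminates x²+y² and gives linear equations (the radical axes):
149.4 x + 97.4 y = 14997.42
-150.8 x + 179.2 y = 5842.23
Solving the 2×2 system: x ≈ 51.1, y ≈ 75.6 km.
Check against Station 1 (with the unrounded x, y): √(x²+y²) = 91.25 ≈ 91.25 km. ✓

(51.1, 75.6)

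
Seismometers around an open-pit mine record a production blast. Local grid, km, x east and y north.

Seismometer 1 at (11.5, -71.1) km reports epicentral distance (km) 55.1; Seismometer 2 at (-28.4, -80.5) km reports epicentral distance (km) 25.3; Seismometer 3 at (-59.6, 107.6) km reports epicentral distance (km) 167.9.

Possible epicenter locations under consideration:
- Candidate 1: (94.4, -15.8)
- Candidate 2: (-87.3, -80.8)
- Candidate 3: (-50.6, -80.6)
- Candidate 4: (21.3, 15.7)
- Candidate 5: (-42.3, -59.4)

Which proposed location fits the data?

For each candidate, compare |candidate − station| to the reported distance:
Candidate 1: residuals Seismometer 1 44.6, Seismometer 2 113.5, Seismometer 3 29.4 → max 113.5 km
Candidate 2: residuals Seismometer 1 44.2, Seismometer 2 33.6, Seismometer 3 22.5 → max 44.2 km
Candidate 3: residuals Seismometer 1 7.7, Seismometer 2 3.1, Seismometer 3 20.5 → max 20.5 km
Candidate 4: residuals Seismometer 1 32.3, Seismometer 2 83.0, Seismometer 3 45.5 → max 83.0 km
Candidate 5: residuals Seismometer 1 0.0, Seismometer 2 0.0, Seismometer 3 0.0 → max 0.0 km
Only Candidate 5 has all residuals ≈ 0.

Candidate 5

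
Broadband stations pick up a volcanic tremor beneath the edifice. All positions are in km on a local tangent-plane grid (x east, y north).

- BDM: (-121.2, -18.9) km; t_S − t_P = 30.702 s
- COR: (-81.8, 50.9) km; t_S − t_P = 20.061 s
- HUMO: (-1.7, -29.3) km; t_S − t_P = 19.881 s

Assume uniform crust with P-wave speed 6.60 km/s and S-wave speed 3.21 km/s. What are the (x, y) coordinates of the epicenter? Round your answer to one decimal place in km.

(37.8, 88.5)

Distance from S−P lag: d = Δt · v_P v_S / (v_P − v_S) = Δt · (6.60·3.21)/(6.60−3.21) ≈ 6.2496·Δt.
So d_BDM = 191.87, d_COR = 125.37, d_HUMO = 124.25 km.
Circle about each station: (x + 121.2)² + (y + 18.9)² = 191.87²; (x + 81.8)² + (y − 50.9)² = 125.37²; (x + 1.7)² + (y + 29.3)² = 124.25².
Subtracting pairs of circle equations eliminates x²+y² and gives linear equations (the radical axes):
78.8 x + 139.6 y = 15331.86
239.0 x − 20.8 y = 7190.76
Solving the 2×2 system: x ≈ 37.8, y ≈ 88.5 km.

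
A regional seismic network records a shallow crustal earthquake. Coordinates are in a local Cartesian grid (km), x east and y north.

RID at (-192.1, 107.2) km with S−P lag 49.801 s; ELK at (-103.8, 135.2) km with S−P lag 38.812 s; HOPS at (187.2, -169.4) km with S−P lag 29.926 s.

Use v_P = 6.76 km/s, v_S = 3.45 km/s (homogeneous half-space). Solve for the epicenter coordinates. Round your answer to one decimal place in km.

Distance from S−P lag: d = Δt · v_P v_S / (v_P − v_S) = Δt · (6.76·3.45)/(6.76−3.45) ≈ 7.0459·Δt.
So d_RID = 350.89, d_ELK = 273.47, d_HOPS = 210.86 km.
Circle about each station: (x + 192.1)² + (y − 107.2)² = 350.89²; (x + 103.8)² + (y − 135.2)² = 273.47²; (x − 187.2)² + (y + 169.4)² = 210.86².
Subtracting the RID equation from the ELK and HOPS equations removes the quadratic terms:
176.6 x + 56.0 y = 28997.18
758.6 x − 553.2 y = 94007.80
Solving the 2×2 system: x ≈ 152.0, y ≈ 38.5 km.
Check against RID (with the unrounded x, y): √((x + 192.1)²+(y − 107.2)²) = 350.88 ≈ 350.89 km. ✓

152.0 km east, 38.5 km north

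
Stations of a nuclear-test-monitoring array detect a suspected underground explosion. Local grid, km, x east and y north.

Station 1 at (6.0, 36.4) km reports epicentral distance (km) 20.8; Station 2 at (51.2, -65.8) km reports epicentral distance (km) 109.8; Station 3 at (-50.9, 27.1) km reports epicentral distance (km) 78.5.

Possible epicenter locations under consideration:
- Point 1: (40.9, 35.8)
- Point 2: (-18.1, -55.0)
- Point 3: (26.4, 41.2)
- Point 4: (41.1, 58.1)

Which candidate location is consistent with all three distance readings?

Point 3

For each candidate, compare |candidate − station| to the reported distance:
Point 1: residuals Station 1 14.1, Station 2 7.7, Station 3 13.7 → max 14.1 km
Point 2: residuals Station 1 73.7, Station 2 39.7, Station 3 9.9 → max 73.7 km
Point 3: residuals Station 1 0.2, Station 2 0.0, Station 3 0.1 → max 0.2 km
Point 4: residuals Station 1 20.5, Station 2 14.5, Station 3 18.6 → max 20.5 km
Only Point 3 has all residuals ≈ 0.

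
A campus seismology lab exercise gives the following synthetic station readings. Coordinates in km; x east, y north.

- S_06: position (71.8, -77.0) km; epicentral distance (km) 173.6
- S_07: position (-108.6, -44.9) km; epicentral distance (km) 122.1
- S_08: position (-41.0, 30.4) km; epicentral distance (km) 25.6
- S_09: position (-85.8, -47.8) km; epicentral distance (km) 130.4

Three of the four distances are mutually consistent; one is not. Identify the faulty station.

Solve using three stations at a time. Using S_06, S_07, S_08 (subtract circle equations pairwise → linear system) gives (x, y) ≈ (-39.8, 56.0).
Distances from that point to each station vs reported:
  S_06: calculated 173.6 vs reported 173.6 → residual 0.0 km
  S_07: calculated 122.1 vs reported 122.1 → residual 0.0 km
  S_08: calculated 25.6 vs reported 25.6 → residual 0.0 km
  S_09: calculated 113.5 vs reported 130.4 → residual 16.9 km
S_06, S_07, S_08 are mutually consistent (residuals ≈ 0); S_09 is off by 16.9 km.

S_09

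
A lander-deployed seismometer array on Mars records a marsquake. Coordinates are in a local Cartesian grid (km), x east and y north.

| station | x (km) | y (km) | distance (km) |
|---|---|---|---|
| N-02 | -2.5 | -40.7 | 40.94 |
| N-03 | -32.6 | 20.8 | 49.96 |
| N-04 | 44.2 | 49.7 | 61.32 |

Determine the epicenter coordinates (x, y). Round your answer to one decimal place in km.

11.7 km east, -2.3 km north

Circle about each station: (x + 2.5)² + (y + 40.7)² = 40.94²; (x + 32.6)² + (y − 20.8)² = 49.96²; (x − 44.2)² + (y − 49.7)² = 61.32².
Subtracting the N-02 equation from the N-03 and N-04 equations removes the quadratic terms:
-60.2 x + 123.0 y = -987.26
93.4 x + 180.8 y = 676.93
Solving the 2×2 system: x ≈ 11.7, y ≈ -2.3 km.
Check against N-02 (with the unrounded x, y): √((x + 2.5)²+(y + 40.7)²) = 40.94 ≈ 40.94 km. ✓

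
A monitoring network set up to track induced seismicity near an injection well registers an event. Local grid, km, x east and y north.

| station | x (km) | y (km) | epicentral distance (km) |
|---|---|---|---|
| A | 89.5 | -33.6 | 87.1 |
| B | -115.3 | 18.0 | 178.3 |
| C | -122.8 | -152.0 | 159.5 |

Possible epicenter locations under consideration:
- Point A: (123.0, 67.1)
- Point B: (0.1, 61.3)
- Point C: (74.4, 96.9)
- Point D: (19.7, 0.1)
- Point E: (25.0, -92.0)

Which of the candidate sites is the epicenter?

Point E

For each candidate, compare |candidate − station| to the reported distance:
Point A: residuals A 19.0, B 65.0, C 169.8 → max 169.8 km
Point B: residuals A 43.3, B 55.0, C 86.7 → max 86.7 km
Point C: residuals A 44.3, B 27.2, C 158.1 → max 158.1 km
Point D: residuals A 9.6, B 42.1, C 48.9 → max 48.9 km
Point E: residuals A 0.1, B 0.0, C 0.0 → max 0.1 km
Only Point E has all residuals ≈ 0.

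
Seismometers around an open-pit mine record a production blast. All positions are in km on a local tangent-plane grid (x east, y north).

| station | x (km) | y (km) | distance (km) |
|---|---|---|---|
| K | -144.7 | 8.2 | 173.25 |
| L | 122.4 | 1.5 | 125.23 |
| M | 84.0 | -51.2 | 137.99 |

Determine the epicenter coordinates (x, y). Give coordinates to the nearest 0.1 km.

17.3 km east, 69.6 km north

Circle about each station: (x + 144.7)² + (y − 8.2)² = 173.25²; (x − 122.4)² + (y − 1.5)² = 125.23²; (x − 84.0)² + (y + 51.2)² = 137.99².
Subtracting the K equation from the L and M equations removes the quadratic terms:
534.2 x − 13.4 y = 8311.69
457.4 x − 118.8 y = -353.57
Solving the 2×2 system: x ≈ 17.3, y ≈ 69.6 km.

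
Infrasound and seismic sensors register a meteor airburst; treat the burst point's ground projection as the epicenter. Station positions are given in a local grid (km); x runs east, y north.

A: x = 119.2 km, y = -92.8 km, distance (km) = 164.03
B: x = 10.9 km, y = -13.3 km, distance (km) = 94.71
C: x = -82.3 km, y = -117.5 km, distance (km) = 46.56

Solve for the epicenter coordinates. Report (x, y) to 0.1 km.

Circle about each station: (x − 119.2)² + (y + 92.8)² = 164.03²; (x − 10.9)² + (y + 13.3)² = 94.71²; (x + 82.3)² + (y + 117.5)² = 46.56².
Subtracting the A equation from the B and C equations removes the quadratic terms:
-216.6 x + 159.0 y = -4588.92
-403.0 x − 49.4 y = 22497.07
Solving the 2×2 system: x ≈ -44.8, y ≈ -89.9 km.

(-44.8, -89.9)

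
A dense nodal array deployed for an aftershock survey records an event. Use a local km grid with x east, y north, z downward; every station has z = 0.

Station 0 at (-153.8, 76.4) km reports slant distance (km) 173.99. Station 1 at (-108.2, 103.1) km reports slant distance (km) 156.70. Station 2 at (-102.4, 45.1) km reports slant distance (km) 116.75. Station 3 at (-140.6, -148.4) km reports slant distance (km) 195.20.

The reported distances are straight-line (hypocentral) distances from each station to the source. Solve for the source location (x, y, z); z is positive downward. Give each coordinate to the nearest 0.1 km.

Each station gives a sphere (x−x_i)² + (y−y_i)² + z² = d_i² (stations at z=0).
Subtracting the Station 0 sphere from Station 1 and Station 2: z² cancels, leaving linear equations in x and y:
91.2 x + 53.4 y = -1436.92
102.8 x − 62.6 y = -329.67
Solving: x ≈ -9.604, y ≈ -10.506 km (keep extra digits for the depth step; rounded: -9.6, -10.5).
Then from the Station 0 sphere: z² = 173.99² − (x + 153.8)² − (y − 76.4)² with x = -9.604, y = -10.506, so z ≈ 43.902 ≈ 43.9 km.

(-9.6, -10.5, 43.9)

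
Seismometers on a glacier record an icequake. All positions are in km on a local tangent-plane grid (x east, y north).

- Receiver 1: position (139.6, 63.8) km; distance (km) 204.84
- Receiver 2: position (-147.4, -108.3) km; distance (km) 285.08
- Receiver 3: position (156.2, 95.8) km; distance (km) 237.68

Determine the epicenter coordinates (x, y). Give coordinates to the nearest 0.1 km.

x ≈ 135.8 km, y ≈ -141.0 km

Circle about each station: (x − 139.6)² + (y − 63.8)² = 204.84²; (x + 147.4)² + (y + 108.3)² = 285.08²; (x − 156.2)² + (y − 95.8)² = 237.68².
Subtracting the Receiver 1 equation from the Receiver 2 and Receiver 3 equations removes the quadratic terms:
-574.0 x − 344.2 y = -29414.13
33.2 x + 64.0 y = -4514.88
Solving the 2×2 system: x ≈ 135.8, y ≈ -141.0 km.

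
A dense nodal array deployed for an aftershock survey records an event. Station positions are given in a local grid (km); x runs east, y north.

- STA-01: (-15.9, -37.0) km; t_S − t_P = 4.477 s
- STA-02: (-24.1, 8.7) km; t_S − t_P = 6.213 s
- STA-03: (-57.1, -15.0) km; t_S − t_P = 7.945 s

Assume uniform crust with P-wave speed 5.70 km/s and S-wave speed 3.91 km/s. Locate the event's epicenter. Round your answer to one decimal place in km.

Distance from S−P lag: d = Δt · v_P v_S / (v_P − v_S) = Δt · (5.70·3.91)/(5.70−3.91) ≈ 12.4508·Δt.
So d_STA-01 = 55.74, d_STA-02 = 77.36, d_STA-03 = 98.92 km.
Circle about each station: (x + 15.9)² + (y + 37.0)² = 55.74²; (x + 24.1)² + (y − 8.7)² = 77.36²; (x + 57.1)² + (y + 15.0)² = 98.92².
Subtracting the STA-01 equation from the STA-02 and STA-03 equations removes the quadratic terms:
-16.4 x + 91.4 y = -3842.93
-82.4 x + 44.0 y = -4814.62
Solving the 2×2 system: x ≈ 39.8, y ≈ -34.9 km.

x ≈ 39.8 km, y ≈ -34.9 km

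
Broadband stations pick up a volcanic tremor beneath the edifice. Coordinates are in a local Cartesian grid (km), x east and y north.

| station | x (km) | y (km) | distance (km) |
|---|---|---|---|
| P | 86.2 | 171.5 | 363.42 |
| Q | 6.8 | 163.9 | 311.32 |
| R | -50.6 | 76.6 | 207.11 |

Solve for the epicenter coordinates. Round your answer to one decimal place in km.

-148.7 km east, -105.8 km north

Circle about each station: (x − 86.2)² + (y − 171.5)² = 363.42²; (x − 6.8)² + (y − 163.9)² = 311.32²; (x + 50.6)² + (y − 76.6)² = 207.11².
Subtracting pairs of circle equations eliminates x²+y² and gives linear equations (the radical axes):
-158.8 x − 15.2 y = 25220.71
-273.6 x − 189.8 y = 60764.77
Solving the 2×2 system: x ≈ -148.7, y ≈ -105.8 km.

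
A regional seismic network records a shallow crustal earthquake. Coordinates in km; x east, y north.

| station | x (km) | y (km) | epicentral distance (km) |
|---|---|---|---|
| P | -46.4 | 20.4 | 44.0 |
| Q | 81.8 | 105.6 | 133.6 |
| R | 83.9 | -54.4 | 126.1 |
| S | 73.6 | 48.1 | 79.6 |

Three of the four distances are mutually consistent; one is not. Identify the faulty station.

Solve using three stations at a time. Using P, R, S (subtract circle equations pairwise → linear system) gives (x, y) ≈ (-4.9, 35.1).
Distances from that point to each station vs reported:
  P: calculated 44.0 vs reported 44.0 → residual 0.0 km
  Q: calculated 111.8 vs reported 133.6 → residual 21.8 km
  R: calculated 126.1 vs reported 126.1 → residual 0.0 km
  S: calculated 79.6 vs reported 79.6 → residual 0.0 km
P, R, S are mutually consistent (residuals ≈ 0); Q is off by 21.8 km.

Q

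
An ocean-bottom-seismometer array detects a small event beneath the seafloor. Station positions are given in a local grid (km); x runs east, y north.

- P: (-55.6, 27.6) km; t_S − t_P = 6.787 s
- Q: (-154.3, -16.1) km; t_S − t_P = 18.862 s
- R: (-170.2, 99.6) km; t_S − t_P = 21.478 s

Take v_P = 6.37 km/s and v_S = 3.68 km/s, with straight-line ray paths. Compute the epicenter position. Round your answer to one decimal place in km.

Distance from S−P lag: d = Δt · v_P v_S / (v_P − v_S) = Δt · (6.37·3.68)/(6.37−3.68) ≈ 8.7143·Δt.
So d_P = 59.14, d_Q = 164.37, d_R = 187.17 km.
Circle about each station: (x + 55.6)² + (y − 27.6)² = 59.14²; (x + 154.3)² + (y + 16.1)² = 164.37²; (x + 170.2)² + (y − 99.6)² = 187.17².
Subtracting pairs of circle equations eliminates x²+y² and gives linear equations (the radical axes):
-197.4 x − 87.4 y = -3305.38
-229.2 x + 144.0 y = 3500.01
Solving the 2×2 system: x ≈ 3.5, y ≈ 29.9 km.

3.5 km east, 29.9 km north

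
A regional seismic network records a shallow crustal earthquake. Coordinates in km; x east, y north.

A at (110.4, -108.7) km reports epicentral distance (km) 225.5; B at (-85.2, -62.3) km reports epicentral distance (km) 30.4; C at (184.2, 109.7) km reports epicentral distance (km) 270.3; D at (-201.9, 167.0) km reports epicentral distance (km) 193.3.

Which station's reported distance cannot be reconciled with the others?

B

Solve using three stations at a time. Using A, C, D (subtract circle equations pairwise → linear system) gives (x, y) ≈ (-72.1, 23.8).
Distances from that point to each station vs reported:
  A: calculated 225.5 vs reported 225.5 → residual 0.0 km
  B: calculated 87.1 vs reported 30.4 → residual 56.7 km
  C: calculated 270.3 vs reported 270.3 → residual 0.0 km
  D: calculated 193.3 vs reported 193.3 → residual 0.0 km
A, C, D are mutually consistent (residuals ≈ 0); B is off by 56.7 km.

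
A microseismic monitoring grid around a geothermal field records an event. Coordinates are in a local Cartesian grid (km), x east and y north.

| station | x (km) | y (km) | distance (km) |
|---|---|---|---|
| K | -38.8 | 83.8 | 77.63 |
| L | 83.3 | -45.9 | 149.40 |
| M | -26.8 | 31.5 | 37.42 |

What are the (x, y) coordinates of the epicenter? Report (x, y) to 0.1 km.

Circle about each station: (x + 38.8)² + (y − 83.8)² = 77.63²; (x − 83.3)² + (y + 45.9)² = 149.40²; (x + 26.8)² + (y − 31.5)² = 37.42².
Subtracting the K equation from the L and M equations removes the quadratic terms:
244.2 x − 259.4 y = -15776.12
24.0 x − 104.6 y = -2191.23
Solving the 2×2 system: x ≈ -56.0, y ≈ 8.1 km.

(-56.0, 8.1)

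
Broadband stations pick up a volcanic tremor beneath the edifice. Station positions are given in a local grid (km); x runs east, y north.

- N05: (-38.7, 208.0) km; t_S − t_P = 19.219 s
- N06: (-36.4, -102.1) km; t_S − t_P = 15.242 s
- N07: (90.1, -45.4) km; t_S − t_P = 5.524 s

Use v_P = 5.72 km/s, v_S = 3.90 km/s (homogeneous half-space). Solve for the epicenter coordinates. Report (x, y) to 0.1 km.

Distance from S−P lag: d = Δt · v_P v_S / (v_P − v_S) = Δt · (5.72·3.90)/(5.72−3.90) ≈ 12.2571·Δt.
So d_N05 = 235.57, d_N06 = 186.82, d_N07 = 67.71 km.
Circle about each station: (x + 38.7)² + (y − 208.0)² = 235.57²; (x + 36.4)² + (y + 102.1)² = 186.82²; (x − 90.1)² + (y + 45.4)² = 67.71².
Subtracting the N05 equation from the N06 and N07 equations removes the quadratic terms:
4.6 x − 620.2 y = -12420.81
257.6 x − 506.8 y = 16326.06
Solving the 2×2 system: x ≈ 104.3, y ≈ 20.8 km.
Check against N05 (with the unrounded x, y): √((x + 38.7)²+(y − 208.0)²) = 235.57 ≈ 235.57 km. ✓

x ≈ 104.3 km, y ≈ 20.8 km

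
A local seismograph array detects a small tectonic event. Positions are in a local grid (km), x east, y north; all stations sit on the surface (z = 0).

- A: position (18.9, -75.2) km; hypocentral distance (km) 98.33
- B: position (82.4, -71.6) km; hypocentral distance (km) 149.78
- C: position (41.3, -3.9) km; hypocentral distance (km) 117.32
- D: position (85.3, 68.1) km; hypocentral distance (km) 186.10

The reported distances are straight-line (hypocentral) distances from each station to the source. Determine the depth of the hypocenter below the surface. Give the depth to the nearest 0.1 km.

Each station gives a sphere (x−x_i)² + (y−y_i)² + z² = d_i² (stations at z=0).
Subtracting the A sphere from B and C: z² cancels, leaving linear equations in x and y:
127.0 x + 7.2 y = -6861.19
44.8 x + 142.6 y = -8386.54
Solving: x ≈ -51.610, y ≈ -42.598 km (keep extra digits for the depth step; rounded: -51.6, -42.6).
Then from the A sphere: z² = 98.33² − (x − 18.9)² − (y + 75.2)² with x = -51.610, y = -42.598, so z ≈ 60.285 ≈ 60.3 km.
Check against D (with the unrounded solution): distance 186.10 ≈ 186.10 km. ✓

z ≈ 60.3 km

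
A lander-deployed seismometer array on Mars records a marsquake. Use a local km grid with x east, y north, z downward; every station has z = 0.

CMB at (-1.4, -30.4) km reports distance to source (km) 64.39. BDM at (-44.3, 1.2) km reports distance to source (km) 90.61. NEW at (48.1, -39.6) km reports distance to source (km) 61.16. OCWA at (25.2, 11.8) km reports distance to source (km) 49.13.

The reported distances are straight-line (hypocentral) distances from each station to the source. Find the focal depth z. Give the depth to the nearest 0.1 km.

z ≈ 46.3 km

Each station gives a sphere (x−x_i)² + (y−y_i)² + z² = d_i² (stations at z=0).
Subtracting the CMB sphere from BDM and NEW: z² cancels, leaving linear equations in x and y:
-85.8 x + 63.2 y = -3026.29
99.0 x − 18.4 y = 3361.18
Solving: x ≈ 33.506, y ≈ -2.397 km (keep extra digits for the depth step; rounded: 33.5, -2.4).
Then from the CMB sphere: z² = 64.39² − (x + 1.4)² − (y + 30.4)² with x = 33.506, y = -2.397, so z ≈ 46.298 ≈ 46.3 km.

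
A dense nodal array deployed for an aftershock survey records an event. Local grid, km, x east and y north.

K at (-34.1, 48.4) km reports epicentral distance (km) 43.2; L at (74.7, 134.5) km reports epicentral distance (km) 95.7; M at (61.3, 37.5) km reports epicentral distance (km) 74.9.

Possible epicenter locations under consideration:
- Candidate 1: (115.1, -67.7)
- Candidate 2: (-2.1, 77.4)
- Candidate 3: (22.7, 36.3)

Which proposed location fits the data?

For each candidate, compare |candidate − station| to the reported distance:
Candidate 1: residuals K 145.8, L 110.5, M 43.3 → max 145.8 km
Candidate 2: residuals K 0.0, L 0.0, M 0.0 → max 0.0 km
Candidate 3: residuals K 14.9, L 15.4, M 36.3 → max 36.3 km
Only Candidate 2 has all residuals ≈ 0.

Candidate 2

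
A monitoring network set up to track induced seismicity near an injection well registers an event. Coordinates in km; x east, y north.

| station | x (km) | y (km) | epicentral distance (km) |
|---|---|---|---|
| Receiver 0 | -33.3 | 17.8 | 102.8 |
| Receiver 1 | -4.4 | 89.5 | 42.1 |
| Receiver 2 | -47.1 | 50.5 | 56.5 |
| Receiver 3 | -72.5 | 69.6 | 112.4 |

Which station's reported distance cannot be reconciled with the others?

Solve using three stations at a time. Using Receiver 0, Receiver 1, Receiver 3 (subtract circle equations pairwise → linear system) gives (x, y) ≈ (37.6, 92.2).
Distances from that point to each station vs reported:
  Receiver 0: calculated 102.8 vs reported 102.8 → residual 0.0 km
  Receiver 1: calculated 42.1 vs reported 42.1 → residual 0.0 km
  Receiver 2: calculated 94.4 vs reported 56.5 → residual 37.9 km
  Receiver 3: calculated 112.4 vs reported 112.4 → residual 0.0 km
Receiver 0, Receiver 1, Receiver 3 are mutually consistent (residuals ≈ 0); Receiver 2 is off by 37.9 km.

Receiver 2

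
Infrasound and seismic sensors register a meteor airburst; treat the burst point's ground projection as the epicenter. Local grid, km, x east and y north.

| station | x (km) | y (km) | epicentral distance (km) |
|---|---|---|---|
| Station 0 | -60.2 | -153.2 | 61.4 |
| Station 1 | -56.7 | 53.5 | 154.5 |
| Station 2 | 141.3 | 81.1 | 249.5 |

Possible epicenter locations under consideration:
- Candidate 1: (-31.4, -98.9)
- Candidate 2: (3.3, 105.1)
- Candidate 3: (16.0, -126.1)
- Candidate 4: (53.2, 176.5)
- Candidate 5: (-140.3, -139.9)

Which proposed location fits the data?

Candidate 1

For each candidate, compare |candidate − station| to the reported distance:
Candidate 1: residuals Station 0 0.1, Station 1 0.0, Station 2 0.1 → max 0.1 km
Candidate 2: residuals Station 0 204.6, Station 1 75.4, Station 2 109.4 → max 204.6 km
Candidate 3: residuals Station 0 19.5, Station 1 39.3, Station 2 7.4 → max 39.3 km
Candidate 4: residuals Station 0 287.3, Station 1 10.4, Station 2 119.6 → max 287.3 km
Candidate 5: residuals Station 0 19.8, Station 1 56.2, Station 2 108.5 → max 108.5 km
Only Candidate 1 has all residuals ≈ 0.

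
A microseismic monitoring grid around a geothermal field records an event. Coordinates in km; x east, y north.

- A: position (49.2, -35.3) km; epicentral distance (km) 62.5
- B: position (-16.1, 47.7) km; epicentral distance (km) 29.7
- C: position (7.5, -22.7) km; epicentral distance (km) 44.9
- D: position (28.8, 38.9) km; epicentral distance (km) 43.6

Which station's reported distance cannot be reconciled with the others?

A

Solve using three stations at a time. Using B, C, D (subtract circle equations pairwise → linear system) gives (x, y) ≈ (-9.8, 18.7).
Distances from that point to each station vs reported:
  A: calculated 80.0 vs reported 62.5 → residual 17.5 km
  B: calculated 29.7 vs reported 29.7 → residual 0.0 km
  C: calculated 44.9 vs reported 44.9 → residual 0.0 km
  D: calculated 43.6 vs reported 43.6 → residual 0.0 km
B, C, D are mutually consistent (residuals ≈ 0); A is off by 17.5 km.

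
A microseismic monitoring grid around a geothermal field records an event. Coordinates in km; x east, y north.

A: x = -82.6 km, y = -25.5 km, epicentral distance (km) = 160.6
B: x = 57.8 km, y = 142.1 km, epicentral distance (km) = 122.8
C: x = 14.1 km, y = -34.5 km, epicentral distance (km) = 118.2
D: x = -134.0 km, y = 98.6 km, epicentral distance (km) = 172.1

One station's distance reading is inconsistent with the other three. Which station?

Solve using three stations at a time. Using A, C, D (subtract circle equations pairwise → linear system) gives (x, y) ≈ (37.2, 81.4).
Distances from that point to each station vs reported:
  A: calculated 160.6 vs reported 160.6 → residual 0.0 km
  B: calculated 64.1 vs reported 122.8 → residual 58.7 km
  C: calculated 118.2 vs reported 118.2 → residual 0.0 km
  D: calculated 172.1 vs reported 172.1 → residual 0.0 km
A, C, D are mutually consistent (residuals ≈ 0); B is off by 58.7 km.

B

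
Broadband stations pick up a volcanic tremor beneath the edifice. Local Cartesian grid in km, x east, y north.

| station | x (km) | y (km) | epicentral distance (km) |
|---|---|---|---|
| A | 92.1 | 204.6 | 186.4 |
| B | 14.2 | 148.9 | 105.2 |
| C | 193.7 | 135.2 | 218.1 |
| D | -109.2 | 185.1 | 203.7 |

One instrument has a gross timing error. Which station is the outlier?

Solve using three stations at a time. Using A, B, C (subtract circle equations pairwise → linear system) gives (x, y) ≈ (-5.1, 45.6).
Distances from that point to each station vs reported:
  A: calculated 186.3 vs reported 186.4 → residual 0.1 km
  B: calculated 105.0 vs reported 105.2 → residual 0.2 km
  C: calculated 218.0 vs reported 218.1 → residual 0.1 km
  D: calculated 174.0 vs reported 203.7 → residual 29.7 km
A, B, C are mutually consistent (residuals ≈ 0); D is off by 29.7 km.

D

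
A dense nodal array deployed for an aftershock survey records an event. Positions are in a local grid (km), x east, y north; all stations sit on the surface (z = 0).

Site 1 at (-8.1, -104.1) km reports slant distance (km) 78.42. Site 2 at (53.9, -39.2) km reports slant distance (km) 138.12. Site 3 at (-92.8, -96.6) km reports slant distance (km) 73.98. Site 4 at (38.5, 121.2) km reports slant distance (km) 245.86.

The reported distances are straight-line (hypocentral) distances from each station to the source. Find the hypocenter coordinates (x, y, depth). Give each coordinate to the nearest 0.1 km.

(-54.2, -97.6, 63.1)

Each station gives a sphere (x−x_i)² + (y−y_i)² + z² = d_i² (stations at z=0).
Subtracting the Site 1 sphere from Site 2 and Site 3: z² cancels, leaving linear equations in x and y:
124.0 x + 129.8 y = -19388.01
-169.4 x + 15.0 y = 7717.64
Solving: x ≈ -54.200, y ≈ -97.590 km (keep extra digits for the depth step; rounded: -54.2, -97.6).
Then from the Site 1 sphere: z² = 78.42² − (x + 8.1)² − (y + 104.1)² with x = -54.200, y = -97.590, so z ≈ 63.104 ≈ 63.1 km.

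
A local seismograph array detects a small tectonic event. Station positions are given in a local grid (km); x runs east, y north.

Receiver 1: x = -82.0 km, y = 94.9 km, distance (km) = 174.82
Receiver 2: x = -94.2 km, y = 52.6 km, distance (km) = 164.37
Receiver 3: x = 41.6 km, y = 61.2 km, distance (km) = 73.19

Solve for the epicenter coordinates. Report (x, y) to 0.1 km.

Circle about each station: (x + 82.0)² + (y − 94.9)² = 174.82²; (x + 94.2)² + (y − 52.6)² = 164.37²; (x − 41.6)² + (y − 61.2)² = 73.19².
Subtracting pairs of circle equations eliminates x²+y² and gives linear equations (the radical axes):
-24.4 x − 84.6 y = -545.07
247.2 x − 67.4 y = 14951.25
Solving the 2×2 system: x ≈ 57.7, y ≈ -10.2 km.
Check against Receiver 1 (with the unrounded x, y): √((x + 82.0)²+(y − 94.9)²) = 174.82 ≈ 174.82 km. ✓

x ≈ 57.7 km, y ≈ -10.2 km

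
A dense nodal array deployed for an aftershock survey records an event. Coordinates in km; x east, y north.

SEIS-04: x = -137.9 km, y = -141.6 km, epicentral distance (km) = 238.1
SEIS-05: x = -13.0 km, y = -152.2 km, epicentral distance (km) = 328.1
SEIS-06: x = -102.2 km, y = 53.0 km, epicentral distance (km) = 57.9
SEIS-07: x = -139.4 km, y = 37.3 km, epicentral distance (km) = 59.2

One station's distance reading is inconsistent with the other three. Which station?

SEIS-05

Solve using three stations at a time. Using SEIS-04, SEIS-06, SEIS-07 (subtract circle equations pairwise → linear system) gives (x, y) ≈ (-140.4, 96.5).
Distances from that point to each station vs reported:
  SEIS-04: calculated 238.1 vs reported 238.1 → residual 0.0 km
  SEIS-05: calculated 279.4 vs reported 328.1 → residual 48.7 km
  SEIS-06: calculated 57.9 vs reported 57.9 → residual 0.0 km
  SEIS-07: calculated 59.2 vs reported 59.2 → residual 0.0 km
SEIS-04, SEIS-06, SEIS-07 are mutually consistent (residuals ≈ 0); SEIS-05 is off by 48.7 km.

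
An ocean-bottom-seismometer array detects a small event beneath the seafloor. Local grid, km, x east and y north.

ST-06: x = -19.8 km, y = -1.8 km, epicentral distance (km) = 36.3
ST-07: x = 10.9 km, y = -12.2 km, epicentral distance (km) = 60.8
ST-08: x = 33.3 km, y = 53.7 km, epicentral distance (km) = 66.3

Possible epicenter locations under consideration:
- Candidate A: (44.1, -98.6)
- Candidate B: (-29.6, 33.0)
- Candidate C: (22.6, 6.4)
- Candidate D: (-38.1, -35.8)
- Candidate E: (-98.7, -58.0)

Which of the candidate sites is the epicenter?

For each candidate, compare |candidate − station| to the reported distance:
Candidate A: residuals ST-06 79.7, ST-07 31.8, ST-08 86.4 → max 86.4 km
Candidate B: residuals ST-06 0.1, ST-07 0.1, ST-08 0.1 → max 0.1 km
Candidate C: residuals ST-06 6.9, ST-07 38.8, ST-08 17.8 → max 38.8 km
Candidate D: residuals ST-06 2.3, ST-07 6.4, ST-08 48.2 → max 48.2 km
Candidate E: residuals ST-06 60.6, ST-07 58.0, ST-08 106.6 → max 106.6 km
Only Candidate B has all residuals ≈ 0.

Candidate B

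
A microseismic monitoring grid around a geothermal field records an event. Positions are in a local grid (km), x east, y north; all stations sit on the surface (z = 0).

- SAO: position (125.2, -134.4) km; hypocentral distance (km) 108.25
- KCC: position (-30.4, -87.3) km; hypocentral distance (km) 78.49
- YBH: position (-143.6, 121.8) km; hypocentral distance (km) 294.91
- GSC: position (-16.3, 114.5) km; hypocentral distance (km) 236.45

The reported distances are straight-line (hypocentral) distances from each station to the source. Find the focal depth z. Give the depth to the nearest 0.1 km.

z ≈ 44.5 km

Each station gives a sphere (x−x_i)² + (y−y_i)² + z² = d_i² (stations at z=0).
Subtracting the SAO sphere from KCC and YBH: z² cancels, leaving linear equations in x and y:
-311.2 x + 94.2 y = -19635.57
-537.6 x + 512.4 y = -73536.05
Solving: x ≈ 28.802, y ≈ -113.294 km (keep extra digits for the depth step; rounded: 28.8, -113.3).
Then from the SAO sphere: z² = 108.25² − (x − 125.2)² − (y + 134.4)² with x = 28.802, y = -113.294, so z ≈ 44.497 ≈ 44.5 km.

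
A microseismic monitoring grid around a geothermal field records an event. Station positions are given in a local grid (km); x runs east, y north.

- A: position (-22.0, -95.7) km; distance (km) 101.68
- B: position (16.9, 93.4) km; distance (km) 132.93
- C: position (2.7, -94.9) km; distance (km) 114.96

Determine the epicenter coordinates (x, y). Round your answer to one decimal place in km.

x ≈ -70.8 km, y ≈ -6.5 km

Circle about each station: (x + 22.0)² + (y + 95.7)² = 101.68²; (x − 16.9)² + (y − 93.4)² = 132.93²; (x − 2.7)² + (y + 94.9)² = 114.96².
Subtracting the A equation from the B and C equations removes the quadratic terms:
77.8 x + 378.2 y = -7964.88
49.4 x + 1.6 y = -3506.17
Solving the 2×2 system: x ≈ -70.8, y ≈ -6.5 km.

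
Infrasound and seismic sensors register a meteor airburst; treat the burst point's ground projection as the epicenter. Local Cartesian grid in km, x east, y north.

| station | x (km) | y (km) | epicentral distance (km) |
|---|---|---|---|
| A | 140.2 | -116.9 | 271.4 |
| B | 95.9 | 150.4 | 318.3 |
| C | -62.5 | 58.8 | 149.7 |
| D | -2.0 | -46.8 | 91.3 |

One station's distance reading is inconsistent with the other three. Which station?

D

Solve using three stations at a time. Using A, B, C (subtract circle equations pairwise → linear system) gives (x, y) ≈ (-128.1, -75.8).
Distances from that point to each station vs reported:
  A: calculated 271.4 vs reported 271.4 → residual 0.0 km
  B: calculated 318.3 vs reported 318.3 → residual 0.0 km
  C: calculated 149.7 vs reported 149.7 → residual 0.0 km
  D: calculated 129.3 vs reported 91.3 → residual 38.0 km
A, B, C are mutually consistent (residuals ≈ 0); D is off by 38.0 km.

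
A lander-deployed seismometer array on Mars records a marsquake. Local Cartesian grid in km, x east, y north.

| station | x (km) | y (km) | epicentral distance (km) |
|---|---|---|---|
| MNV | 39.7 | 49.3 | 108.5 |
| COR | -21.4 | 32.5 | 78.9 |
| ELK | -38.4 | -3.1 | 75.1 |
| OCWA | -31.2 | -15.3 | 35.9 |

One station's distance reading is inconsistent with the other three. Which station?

ELK

Solve using three stations at a time. Using MNV, COR, OCWA (subtract circle equations pairwise → linear system) gives (x, y) ≈ (-12.4, -45.9).
Distances from that point to each station vs reported:
  MNV: calculated 108.5 vs reported 108.5 → residual 0.0 km
  COR: calculated 78.9 vs reported 78.9 → residual 0.0 km
  ELK: calculated 50.1 vs reported 75.1 → residual 25.0 km
  OCWA: calculated 35.9 vs reported 35.9 → residual 0.0 km
MNV, COR, OCWA are mutually consistent (residuals ≈ 0); ELK is off by 25.0 km.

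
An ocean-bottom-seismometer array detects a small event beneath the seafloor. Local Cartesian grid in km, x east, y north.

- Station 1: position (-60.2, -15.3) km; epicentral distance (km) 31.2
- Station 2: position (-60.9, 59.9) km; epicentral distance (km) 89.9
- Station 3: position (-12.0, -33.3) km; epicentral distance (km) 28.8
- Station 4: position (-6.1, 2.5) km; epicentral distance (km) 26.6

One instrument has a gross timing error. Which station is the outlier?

Solve using three stations at a time. Using Station 1, Station 3, Station 4 (subtract circle equations pairwise → linear system) gives (x, y) ≈ (-29.4, -10.3).
Distances from that point to each station vs reported:
  Station 1: calculated 31.2 vs reported 31.2 → residual 0.0 km
  Station 2: calculated 77.0 vs reported 89.9 → residual 12.9 km
  Station 3: calculated 28.8 vs reported 28.8 → residual 0.0 km
  Station 4: calculated 26.6 vs reported 26.6 → residual 0.0 km
Station 1, Station 3, Station 4 are mutually consistent (residuals ≈ 0); Station 2 is off by 12.9 km.

Station 2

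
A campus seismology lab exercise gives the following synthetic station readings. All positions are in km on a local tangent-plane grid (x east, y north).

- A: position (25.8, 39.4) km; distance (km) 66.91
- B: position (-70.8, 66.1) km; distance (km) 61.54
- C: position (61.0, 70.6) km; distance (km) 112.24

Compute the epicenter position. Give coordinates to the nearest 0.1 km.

Circle about each station: (x − 25.8)² + (y − 39.4)² = 66.91²; (x + 70.8)² + (y − 66.1)² = 61.54²; (x − 61.0)² + (y − 70.6)² = 112.24².
Subtracting the A equation from the B and C equations removes the quadratic terms:
-193.2 x + 53.4 y = 7853.63
70.4 x + 62.4 y = -1633.51
Solving the 2×2 system: x ≈ -36.5, y ≈ 15.0 km.

-36.5 km east, 15.0 km north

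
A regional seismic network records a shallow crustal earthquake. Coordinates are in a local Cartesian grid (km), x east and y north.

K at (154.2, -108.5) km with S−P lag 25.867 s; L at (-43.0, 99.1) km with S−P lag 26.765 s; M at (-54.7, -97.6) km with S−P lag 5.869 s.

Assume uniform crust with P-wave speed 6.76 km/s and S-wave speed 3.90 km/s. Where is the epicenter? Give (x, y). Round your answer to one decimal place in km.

(-81.5, -144.6)

Distance from S−P lag: d = Δt · v_P v_S / (v_P − v_S) = Δt · (6.76·3.90)/(6.76−3.90) ≈ 9.2182·Δt.
So d_K = 238.45, d_L = 246.72, d_M = 54.10 km.
Circle about each station: (x − 154.2)² + (y + 108.5)² = 238.45²; (x + 43.0)² + (y − 99.1)² = 246.72²; (x + 54.7)² + (y + 97.6)² = 54.10².
Subtracting pairs of circle equations eliminates x²+y² and gives linear equations (the radical axes):
-394.4 x + 415.2 y = -27892.44
-417.8 x + 21.8 y = 30899.55
Solving the 2×2 system: x ≈ -81.5, y ≈ -144.6 km.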